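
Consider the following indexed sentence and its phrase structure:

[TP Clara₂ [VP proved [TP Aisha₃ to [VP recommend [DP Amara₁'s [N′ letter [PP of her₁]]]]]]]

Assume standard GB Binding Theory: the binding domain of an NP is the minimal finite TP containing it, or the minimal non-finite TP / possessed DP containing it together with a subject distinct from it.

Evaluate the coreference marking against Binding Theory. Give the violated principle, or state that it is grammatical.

Principle B

The two coindexed NPs are *Amara₁* and *her₁*.
*her₁* is a pronoun. Its binding domain is the possessed DP, whose subject is Amara₁.
*Amara₁* c-commands it within that domain and carries the same index.
The pronoun is locally bound → Principle B violation.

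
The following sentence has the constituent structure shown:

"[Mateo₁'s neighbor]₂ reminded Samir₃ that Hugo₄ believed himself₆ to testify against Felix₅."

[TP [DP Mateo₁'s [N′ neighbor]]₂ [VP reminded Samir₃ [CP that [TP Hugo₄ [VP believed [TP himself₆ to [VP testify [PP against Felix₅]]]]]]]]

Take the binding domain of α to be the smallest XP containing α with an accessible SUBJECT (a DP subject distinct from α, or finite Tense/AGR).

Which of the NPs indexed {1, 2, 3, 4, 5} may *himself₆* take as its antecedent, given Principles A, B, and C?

{4}

*himself* is an anaphor, so Principle A applies: it must be bound in its binding domain.
Binding domain of *himself₆*: the embedded TP, whose subject is Hugo₄.
*Mateo₁* does not c-command the anaphor → cannot bind it.
*[Mateo₁'s neighbor]₂* c-commands the anaphor but is outside its binding domain → cannot satisfy Principle A.
*Samir₃* c-commands the anaphor but is outside its binding domain → cannot satisfy Principle A.
*Hugo₄* c-commands the anaphor within its binding domain → licit binder.
*Felix₅* does not c-command the anaphor → cannot bind it.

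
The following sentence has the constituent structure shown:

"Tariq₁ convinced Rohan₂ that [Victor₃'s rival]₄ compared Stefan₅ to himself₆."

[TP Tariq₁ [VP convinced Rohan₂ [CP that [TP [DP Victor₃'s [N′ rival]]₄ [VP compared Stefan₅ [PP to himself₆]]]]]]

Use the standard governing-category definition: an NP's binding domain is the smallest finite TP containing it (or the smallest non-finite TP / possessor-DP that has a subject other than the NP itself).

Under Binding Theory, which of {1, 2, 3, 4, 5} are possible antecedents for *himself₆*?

{4, 5}

*himself* is an anaphor, so Principle A applies: it must be bound in its binding domain.
Binding domain of *himself₆*: the embedded TP, whose subject is [Victor₃'s rival]₄.
*Tariq₁* c-commands the anaphor but is outside its binding domain → cannot satisfy Principle A.
*Rohan₂* c-commands the anaphor but is outside its binding domain → cannot satisfy Principle A.
*Victor₃* does not c-command the anaphor → cannot bind it.
*[Victor₃'s rival]₄* c-commands the anaphor within its binding domain → licit binder.
*Stefan₅* c-commands the anaphor within its binding domain → licit binder.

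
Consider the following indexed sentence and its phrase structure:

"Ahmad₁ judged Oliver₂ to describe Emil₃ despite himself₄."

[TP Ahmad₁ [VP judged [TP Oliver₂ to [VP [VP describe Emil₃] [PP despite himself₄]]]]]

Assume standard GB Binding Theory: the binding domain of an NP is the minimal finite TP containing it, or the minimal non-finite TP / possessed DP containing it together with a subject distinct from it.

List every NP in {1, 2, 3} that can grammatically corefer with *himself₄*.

{2}

*himself* is an anaphor, so Principle A applies: it must be bound in its binding domain.
Binding domain of *himself₄*: the embedded TP, whose subject is Oliver₂.
*Ahmad₁* c-commands the anaphor but is outside its binding domain → cannot satisfy Principle A.
*Oliver₂* c-commands the anaphor within its binding domain → licit binder.
*Emil₃* does not c-command the anaphor → cannot bind it.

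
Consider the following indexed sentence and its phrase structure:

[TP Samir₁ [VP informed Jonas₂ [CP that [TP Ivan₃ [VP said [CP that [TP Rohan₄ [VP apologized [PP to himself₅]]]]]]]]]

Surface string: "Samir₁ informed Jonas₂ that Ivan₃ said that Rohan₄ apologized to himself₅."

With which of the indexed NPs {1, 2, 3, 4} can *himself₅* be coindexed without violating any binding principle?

{4}

*himself* is an anaphor, so Principle A applies: it must be bound in its binding domain.
Binding domain of *himself₅*: the embedded TP, whose subject is Rohan₄.
*Samir₁* c-commands the anaphor but is outside its binding domain → cannot satisfy Principle A.
*Jonas₂* c-commands the anaphor but is outside its binding domain → cannot satisfy Principle A.
*Ivan₃* c-commands the anaphor but is outside its binding domain → cannot satisfy Principle A.
*Rohan₄* c-commands the anaphor within its binding domain → licit binder.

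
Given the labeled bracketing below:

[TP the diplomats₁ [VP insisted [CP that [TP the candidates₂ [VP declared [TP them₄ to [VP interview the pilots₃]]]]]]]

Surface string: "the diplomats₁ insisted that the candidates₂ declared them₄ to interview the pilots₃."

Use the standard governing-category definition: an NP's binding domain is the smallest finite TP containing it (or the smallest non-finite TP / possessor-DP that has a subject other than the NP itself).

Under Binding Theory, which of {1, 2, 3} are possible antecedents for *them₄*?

{1}

*them* is a pronoun, so Principle B applies: it must be free in its binding domain.
Binding domain of *them₄*: the embedded TP, whose subject is the candidates₂.
*the diplomats₁* c-commands the pronoun but from outside its binding domain, and is not c-commanded by it → coindexation permitted.
*the candidates₂* c-commands the pronoun within its binding domain → coindexation would violate Principle B.
*the pilots₃*: the pronoun c-commands this R-expression → coindexation would violate Principle C on *the pilots₃*.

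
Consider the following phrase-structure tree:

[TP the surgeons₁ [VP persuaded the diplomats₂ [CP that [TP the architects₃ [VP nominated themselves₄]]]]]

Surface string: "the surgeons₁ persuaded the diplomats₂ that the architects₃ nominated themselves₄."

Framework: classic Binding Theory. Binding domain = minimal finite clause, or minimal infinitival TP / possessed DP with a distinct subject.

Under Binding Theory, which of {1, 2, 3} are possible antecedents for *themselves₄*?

{3}

*themselves* is an anaphor, so Principle A applies: it must be bound in its binding domain.
Binding domain of *themselves₄*: the embedded TP, whose subject is the architects₃.
*the surgeons₁* c-commands the anaphor but is outside its binding domain → cannot satisfy Principle A.
*the diplomats₂* c-commands the anaphor but is outside its binding domain → cannot satisfy Principle A.
*the architects₃* c-commands the anaphor within its binding domain → licit binder.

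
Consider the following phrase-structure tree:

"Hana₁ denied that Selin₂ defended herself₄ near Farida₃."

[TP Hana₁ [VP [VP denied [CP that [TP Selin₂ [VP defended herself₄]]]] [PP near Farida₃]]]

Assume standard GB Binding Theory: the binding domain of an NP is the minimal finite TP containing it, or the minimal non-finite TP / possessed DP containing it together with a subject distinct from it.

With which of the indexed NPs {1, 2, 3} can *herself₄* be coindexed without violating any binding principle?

*herself* is an anaphor, so Principle A applies: it must be bound in its binding domain.
Binding domain of *herself₄*: the embedded TP, whose subject is Selin₂.
*Hana₁* c-commands the anaphor but is outside its binding domain → cannot satisfy Principle A.
*Selin₂* c-commands the anaphor within its binding domain → licit binder.
*Farida₃* does not c-command the anaphor → cannot bind it.

{2}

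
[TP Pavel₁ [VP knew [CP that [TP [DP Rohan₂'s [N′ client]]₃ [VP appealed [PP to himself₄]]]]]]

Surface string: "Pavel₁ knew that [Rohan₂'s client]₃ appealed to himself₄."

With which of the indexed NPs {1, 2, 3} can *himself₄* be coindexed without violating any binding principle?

{3}

*himself* is an anaphor, so Principle A applies: it must be bound in its binding domain.
Binding domain of *himself₄*: the embedded TP, whose subject is [Rohan₂'s client]₃.
*Pavel₁* c-commands the anaphor but is outside its binding domain → cannot satisfy Principle A.
*Rohan₂* does not c-command the anaphor → cannot bind it.
*[Rohan₂'s client]₃* c-commands the anaphor within its binding domain → licit binder.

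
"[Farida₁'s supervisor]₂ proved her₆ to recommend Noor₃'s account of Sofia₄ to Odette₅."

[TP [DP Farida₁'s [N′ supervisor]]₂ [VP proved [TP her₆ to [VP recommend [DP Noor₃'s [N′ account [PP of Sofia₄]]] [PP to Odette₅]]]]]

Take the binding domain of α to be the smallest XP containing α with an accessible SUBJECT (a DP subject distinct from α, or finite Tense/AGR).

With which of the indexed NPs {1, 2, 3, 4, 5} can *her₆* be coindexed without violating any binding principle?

{1}

*her* is a pronoun, so Principle B applies: it must be free in its binding domain.
Binding domain of *her₆*: the matrix TP, whose subject is [Farida₁'s supervisor]₂.
*Farida₁* and the pronoun do not c-command one another → neither Principle B nor Principle C is at stake; coindexation permitted.
*[Farida₁'s supervisor]₂* c-commands the pronoun within its binding domain → coindexation would violate Principle B.
*Noor₃*: the pronoun c-commands this R-expression → coindexation would violate Principle C on *Noor₃*.
*Sofia₄*: the pronoun c-commands this R-expression → coindexation would violate Principle C on *Sofia₄*.
*Odette₅*: the pronoun c-commands this R-expression → coindexation would violate Principle C on *Odette₅*.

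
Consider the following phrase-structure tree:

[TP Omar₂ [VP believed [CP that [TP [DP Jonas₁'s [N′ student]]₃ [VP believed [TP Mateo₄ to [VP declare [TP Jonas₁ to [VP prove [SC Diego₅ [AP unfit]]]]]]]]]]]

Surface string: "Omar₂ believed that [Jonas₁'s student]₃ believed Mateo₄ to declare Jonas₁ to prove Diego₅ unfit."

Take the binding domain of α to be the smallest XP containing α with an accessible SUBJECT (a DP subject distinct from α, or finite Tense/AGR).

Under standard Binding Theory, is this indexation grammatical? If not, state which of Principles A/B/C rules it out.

The two coindexed NPs are *Jonas₁* and *Jonas₁*.
*Jonas₁* is an R-expression; no coindexed NP c-commands it, so Principle C holds.
*Jonas₁* is an R-expression; *Jonas₁* does not c-command it, and no other NP shares its index, so Principle C is satisfied.
All principles are respected.

grammatical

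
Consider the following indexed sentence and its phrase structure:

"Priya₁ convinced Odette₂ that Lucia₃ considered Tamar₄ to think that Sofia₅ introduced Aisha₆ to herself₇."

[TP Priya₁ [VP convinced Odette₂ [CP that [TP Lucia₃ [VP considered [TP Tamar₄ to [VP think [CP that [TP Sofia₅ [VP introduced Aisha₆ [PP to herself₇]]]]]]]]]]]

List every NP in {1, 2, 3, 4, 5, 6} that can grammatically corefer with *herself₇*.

{5, 6}

*herself* is an anaphor, so Principle A applies: it must be bound in its binding domain.
Binding domain of *herself₇*: the embedded TP, whose subject is Sofia₅.
*Priya₁* c-commands the anaphor but is outside its binding domain → cannot satisfy Principle A.
*Odette₂* c-commands the anaphor but is outside its binding domain → cannot satisfy Principle A.
*Lucia₃* c-commands the anaphor but is outside its binding domain → cannot satisfy Principle A.
*Tamar₄* c-commands the anaphor but is outside its binding domain → cannot satisfy Principle A.
*Sofia₅* c-commands the anaphor within its binding domain → licit binder.
*Aisha₆* c-commands the anaphor within its binding domain → licit binder.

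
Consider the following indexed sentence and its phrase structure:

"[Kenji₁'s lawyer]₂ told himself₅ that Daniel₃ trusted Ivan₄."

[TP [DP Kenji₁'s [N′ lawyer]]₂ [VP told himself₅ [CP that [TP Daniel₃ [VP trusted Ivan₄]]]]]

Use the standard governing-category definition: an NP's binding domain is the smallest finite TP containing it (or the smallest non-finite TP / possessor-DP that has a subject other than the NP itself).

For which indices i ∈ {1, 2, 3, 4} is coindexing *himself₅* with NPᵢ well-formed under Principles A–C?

*himself* is an anaphor, so Principle A applies: it must be bound in its binding domain.
Binding domain of *himself₅*: the matrix TP, whose subject is [Kenji₁'s lawyer]₂.
*Kenji₁* does not c-command the anaphor → cannot bind it.
*[Kenji₁'s lawyer]₂* c-commands the anaphor within its binding domain → licit binder.
*Daniel₃* does not c-command the anaphor → cannot bind it.
*Ivan₄* does not c-command the anaphor → cannot bind it.

{2}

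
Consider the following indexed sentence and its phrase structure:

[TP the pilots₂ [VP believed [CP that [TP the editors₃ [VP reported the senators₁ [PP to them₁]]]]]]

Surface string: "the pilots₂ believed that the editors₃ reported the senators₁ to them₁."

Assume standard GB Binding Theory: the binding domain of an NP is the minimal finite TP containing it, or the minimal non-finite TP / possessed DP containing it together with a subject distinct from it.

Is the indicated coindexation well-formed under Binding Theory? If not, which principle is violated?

Principle B

The two coindexed NPs are *the senators₁* and *them₁*.
*them₁* is a pronoun. Its binding domain is the embedded TP, whose subject is the editors₃.
*the senators₁* c-commands it within that domain and carries the same index.
The pronoun is locally bound → Principle B violation.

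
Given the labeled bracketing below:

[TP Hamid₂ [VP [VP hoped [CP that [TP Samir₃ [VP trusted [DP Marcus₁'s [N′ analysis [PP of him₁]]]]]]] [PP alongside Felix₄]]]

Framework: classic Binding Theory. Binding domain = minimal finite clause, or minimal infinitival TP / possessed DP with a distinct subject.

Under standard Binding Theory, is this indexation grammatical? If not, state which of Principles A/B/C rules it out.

The two coindexed NPs are *Marcus₁* and *him₁*.
*him₁* is a pronoun. Its binding domain is the possessed DP, whose subject is Marcus₁.
*Marcus₁* c-commands it within that domain and carries the same index.
The pronoun is locally bound → Principle B violation.

Principle B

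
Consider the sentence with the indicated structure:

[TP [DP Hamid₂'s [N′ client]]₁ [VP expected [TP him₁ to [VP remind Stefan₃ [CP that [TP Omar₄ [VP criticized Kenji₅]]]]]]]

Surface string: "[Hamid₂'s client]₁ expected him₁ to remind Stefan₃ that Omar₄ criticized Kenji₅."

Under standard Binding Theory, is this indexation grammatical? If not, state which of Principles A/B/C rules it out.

The two coindexed NPs are *[Hamid₂'s client]₁* and *him₁*.
*him₁* is a pronoun. Its binding domain is the matrix TP, whose subject is [Hamid₂'s client]₁.
*[Hamid₂'s client]₁* c-commands it within that domain and carries the same index.
The pronoun is locally bound → Principle B violation.

Principle B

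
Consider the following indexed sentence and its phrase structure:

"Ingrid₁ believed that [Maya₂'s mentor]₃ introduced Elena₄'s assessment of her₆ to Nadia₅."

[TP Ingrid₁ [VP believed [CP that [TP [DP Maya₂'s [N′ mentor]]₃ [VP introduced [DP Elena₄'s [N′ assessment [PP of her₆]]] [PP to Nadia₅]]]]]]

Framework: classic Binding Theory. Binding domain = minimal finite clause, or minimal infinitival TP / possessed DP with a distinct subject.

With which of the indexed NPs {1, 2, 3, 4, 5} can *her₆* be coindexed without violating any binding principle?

*her* is a pronoun, so Principle B applies: it must be free in its binding domain.
Binding domain of *her₆*: the possessed DP, whose subject is Elena₄.
*Ingrid₁* c-commands the pronoun but from outside its binding domain, and is not c-commanded by it → coindexation permitted.
*Maya₂* and the pronoun do not c-command one another → neither Principle B nor Principle C is at stake; coindexation permitted.
*[Maya₂'s mentor]₃* c-commands the pronoun but from outside its binding domain, and is not c-commanded by it → coindexation permitted.
*Elena₄* c-commands the pronoun within its binding domain → coindexation would violate Principle B.
*Nadia₅* and the pronoun do not c-command one another → neither Principle B nor Principle C is at stake; coindexation permitted.

{1, 2, 3, 5}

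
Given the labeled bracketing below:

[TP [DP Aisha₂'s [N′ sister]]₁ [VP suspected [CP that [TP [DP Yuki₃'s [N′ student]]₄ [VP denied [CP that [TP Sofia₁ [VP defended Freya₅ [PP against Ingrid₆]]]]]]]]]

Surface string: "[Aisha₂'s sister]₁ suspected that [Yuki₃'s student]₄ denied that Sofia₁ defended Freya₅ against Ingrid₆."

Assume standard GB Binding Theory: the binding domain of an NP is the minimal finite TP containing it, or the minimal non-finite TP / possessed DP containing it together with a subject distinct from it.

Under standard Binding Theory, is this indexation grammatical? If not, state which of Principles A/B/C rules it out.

Principle C

The two coindexed NPs are *[Aisha₂'s sister]₁* and *Sofia₁*.
*Sofia₁* is an R-expression. Principle C requires it to be free everywhere.
*[Aisha₂'s sister]₁* c-commands it and carries the same index.
The R-expression is bound → Principle C violation.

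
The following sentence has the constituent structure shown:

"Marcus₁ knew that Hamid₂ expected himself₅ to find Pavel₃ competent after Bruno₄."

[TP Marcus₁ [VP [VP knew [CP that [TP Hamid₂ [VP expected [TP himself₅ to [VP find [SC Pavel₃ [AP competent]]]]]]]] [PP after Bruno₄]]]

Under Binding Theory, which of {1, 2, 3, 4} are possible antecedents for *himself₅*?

*himself* is an anaphor, so Principle A applies: it must be bound in its binding domain.
Binding domain of *himself₅*: the embedded TP, whose subject is Hamid₂.
*Marcus₁* c-commands the anaphor but is outside its binding domain → cannot satisfy Principle A.
*Hamid₂* c-commands the anaphor within its binding domain → licit binder.
*Pavel₃* does not c-command the anaphor → cannot bind it.
*Bruno₄* does not c-command the anaphor → cannot bind it.

{2}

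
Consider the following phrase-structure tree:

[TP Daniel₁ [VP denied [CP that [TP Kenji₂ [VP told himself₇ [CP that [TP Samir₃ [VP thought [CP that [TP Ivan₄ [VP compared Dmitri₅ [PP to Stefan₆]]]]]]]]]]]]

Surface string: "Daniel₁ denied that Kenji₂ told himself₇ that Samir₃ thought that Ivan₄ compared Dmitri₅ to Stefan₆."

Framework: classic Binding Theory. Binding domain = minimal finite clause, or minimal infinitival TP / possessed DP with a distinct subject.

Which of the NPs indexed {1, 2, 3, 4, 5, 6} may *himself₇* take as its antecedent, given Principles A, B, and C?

*himself* is an anaphor, so Principle A applies: it must be bound in its binding domain.
Binding domain of *himself₇*: the embedded TP, whose subject is Kenji₂.
*Daniel₁* c-commands the anaphor but is outside its binding domain → cannot satisfy Principle A.
*Kenji₂* c-commands the anaphor within its binding domain → licit binder.
*Samir₃* does not c-command the anaphor → cannot bind it.
*Ivan₄* does not c-command the anaphor → cannot bind it.
*Dmitri₅* does not c-command the anaphor → cannot bind it.
*Stefan₆* does not c-command the anaphor → cannot bind it.

{2}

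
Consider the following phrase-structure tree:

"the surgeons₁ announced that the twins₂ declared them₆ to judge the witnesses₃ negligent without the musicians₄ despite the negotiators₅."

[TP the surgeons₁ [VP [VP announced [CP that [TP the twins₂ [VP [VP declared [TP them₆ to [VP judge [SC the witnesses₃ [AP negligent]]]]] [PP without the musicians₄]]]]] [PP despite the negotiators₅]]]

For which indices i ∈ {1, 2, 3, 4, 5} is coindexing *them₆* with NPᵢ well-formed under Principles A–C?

{1, 4, 5}

*them* is a pronoun, so Principle B applies: it must be free in its binding domain.
Binding domain of *them₆*: the embedded TP, whose subject is the twins₂.
*the surgeons₁* c-commands the pronoun but from outside its binding domain, and is not c-commanded by it → coindexation permitted.
*the twins₂* c-commands the pronoun within its binding domain → coindexation would violate Principle B.
*the witnesses₃*: the pronoun c-commands this R-expression → coindexation would violate Principle C on *the witnesses₃*.
*the musicians₄* and the pronoun do not c-command one another → neither Principle B nor Principle C is at stake; coindexation permitted.
*the negotiators₅* and the pronoun do not c-command one another → neither Principle B nor Principle C is at stake; coindexation permitted.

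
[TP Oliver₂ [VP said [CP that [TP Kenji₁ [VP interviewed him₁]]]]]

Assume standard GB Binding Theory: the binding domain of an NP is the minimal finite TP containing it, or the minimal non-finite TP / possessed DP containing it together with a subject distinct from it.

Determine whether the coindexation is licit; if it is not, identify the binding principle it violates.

Principle B

The two coindexed NPs are *Kenji₁* and *him₁*.
*him₁* is a pronoun. Its binding domain is the embedded TP, whose subject is Kenji₁.
*Kenji₁* c-commands it within that domain and carries the same index.
The pronoun is locally bound → Principle B violation.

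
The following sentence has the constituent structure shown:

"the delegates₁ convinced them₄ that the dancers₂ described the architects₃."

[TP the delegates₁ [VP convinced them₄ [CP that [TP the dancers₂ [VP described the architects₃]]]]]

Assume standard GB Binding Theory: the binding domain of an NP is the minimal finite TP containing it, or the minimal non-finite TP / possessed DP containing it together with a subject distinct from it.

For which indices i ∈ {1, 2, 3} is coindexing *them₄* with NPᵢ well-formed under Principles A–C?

none

*them* is a pronoun, so Principle B applies: it must be free in its binding domain.
Binding domain of *them₄*: the matrix TP, whose subject is the delegates₁.
*the delegates₁* c-commands the pronoun within its binding domain → coindexation would violate Principle B.
*the dancers₂*: the pronoun c-commands this R-expression → coindexation would violate Principle C on *the dancers₂*.
*the architects₃*: the pronoun c-commands this R-expression → coindexation would violate Principle C on *the architects₃*.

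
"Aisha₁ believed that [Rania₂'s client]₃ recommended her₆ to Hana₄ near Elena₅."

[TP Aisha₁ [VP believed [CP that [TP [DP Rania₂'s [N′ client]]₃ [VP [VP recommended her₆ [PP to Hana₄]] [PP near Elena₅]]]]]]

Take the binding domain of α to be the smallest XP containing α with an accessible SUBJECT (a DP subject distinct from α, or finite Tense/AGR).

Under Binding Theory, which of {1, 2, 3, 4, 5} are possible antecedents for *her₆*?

{1, 2, 5}

*her* is a pronoun, so Principle B applies: it must be free in its binding domain.
Binding domain of *her₆*: the embedded TP, whose subject is [Rania₂'s client]₃.
*Aisha₁* c-commands the pronoun but from outside its binding domain, and is not c-commanded by it → coindexation permitted.
*Rania₂* and the pronoun do not c-command one another → neither Principle B nor Principle C is at stake; coindexation permitted.
*[Rania₂'s client]₃* c-commands the pronoun within its binding domain → coindexation would violate Principle B.
*Hana₄*: the pronoun c-commands this R-expression → coindexation would violate Principle C on *Hana₄*.
*Elena₅* and the pronoun do not c-command one another → neither Principle B nor Principle C is at stake; coindexation permitted.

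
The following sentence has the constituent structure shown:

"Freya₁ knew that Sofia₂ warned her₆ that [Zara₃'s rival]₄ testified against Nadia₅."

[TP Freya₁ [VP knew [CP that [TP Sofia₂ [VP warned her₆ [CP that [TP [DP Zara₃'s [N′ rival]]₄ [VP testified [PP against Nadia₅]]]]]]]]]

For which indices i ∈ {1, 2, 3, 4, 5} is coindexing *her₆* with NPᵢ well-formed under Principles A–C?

*her* is a pronoun, so Principle B applies: it must be free in its binding domain.
Binding domain of *her₆*: the embedded TP, whose subject is Sofia₂.
*Freya₁* c-commands the pronoun but from outside its binding domain, and is not c-commanded by it → coindexation permitted.
*Sofia₂* c-commands the pronoun within its binding domain → coindexation would violate Principle B.
*Zara₃*: the pronoun c-commands this R-expression → coindexation would violate Principle C on *Zara₃*.
*[Zara₃'s rival]₄*: the pronoun c-commands this R-expression → coindexation would violate Principle C on *[Zara₃'s rival]₄*.
*Nadia₅*: the pronoun c-commands this R-expression → coindexation would violate Principle C on *Nadia₅*.

{1}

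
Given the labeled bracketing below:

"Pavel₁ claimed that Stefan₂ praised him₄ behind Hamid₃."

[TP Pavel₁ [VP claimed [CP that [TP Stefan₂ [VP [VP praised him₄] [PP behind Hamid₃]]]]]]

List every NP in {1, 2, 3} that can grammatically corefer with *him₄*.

*him* is a pronoun, so Principle B applies: it must be free in its binding domain.
Binding domain of *him₄*: the embedded TP, whose subject is Stefan₂.
*Pavel₁* c-commands the pronoun but from outside its binding domain, and is not c-commanded by it → coindexation permitted.
*Stefan₂* c-commands the pronoun within its binding domain → coindexation would violate Principle B.
*Hamid₃* and the pronoun do not c-command one another → neither Principle B nor Principle C is at stake; coindexation permitted.

{1, 3}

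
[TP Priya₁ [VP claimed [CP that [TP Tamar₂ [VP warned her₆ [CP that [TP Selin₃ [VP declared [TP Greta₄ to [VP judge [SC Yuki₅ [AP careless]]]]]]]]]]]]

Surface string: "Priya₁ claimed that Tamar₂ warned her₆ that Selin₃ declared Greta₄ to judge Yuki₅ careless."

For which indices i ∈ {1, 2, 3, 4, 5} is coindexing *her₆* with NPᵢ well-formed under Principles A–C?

{1}

*her* is a pronoun, so Principle B applies: it must be free in its binding domain.
Binding domain of *her₆*: the embedded TP, whose subject is Tamar₂.
*Priya₁* c-commands the pronoun but from outside its binding domain, and is not c-commanded by it → coindexation permitted.
*Tamar₂* c-commands the pronoun within its binding domain → coindexation would violate Principle B.
*Selin₃*: the pronoun c-commands this R-expression → coindexation would violate Principle C on *Selin₃*.
*Greta₄*: the pronoun c-commands this R-expression → coindexation would violate Principle C on *Greta₄*.
*Yuki₅*: the pronoun c-commands this R-expression → coindexation would violate Principle C on *Yuki₅*.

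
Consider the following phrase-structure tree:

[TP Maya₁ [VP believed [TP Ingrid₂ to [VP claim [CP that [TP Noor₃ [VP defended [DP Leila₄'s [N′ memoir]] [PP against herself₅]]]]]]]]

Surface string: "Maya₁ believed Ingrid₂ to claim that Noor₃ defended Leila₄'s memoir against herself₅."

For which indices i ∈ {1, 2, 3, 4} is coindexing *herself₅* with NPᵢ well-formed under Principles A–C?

*herself* is an anaphor, so Principle A applies: it must be bound in its binding domain.
Binding domain of *herself₅*: the embedded TP, whose subject is Noor₃.
*Maya₁* c-commands the anaphor but is outside its binding domain → cannot satisfy Principle A.
*Ingrid₂* c-commands the anaphor but is outside its binding domain → cannot satisfy Principle A.
*Noor₃* c-commands the anaphor within its binding domain → licit binder.
*Leila₄* does not c-command the anaphor → cannot bind it.

{3}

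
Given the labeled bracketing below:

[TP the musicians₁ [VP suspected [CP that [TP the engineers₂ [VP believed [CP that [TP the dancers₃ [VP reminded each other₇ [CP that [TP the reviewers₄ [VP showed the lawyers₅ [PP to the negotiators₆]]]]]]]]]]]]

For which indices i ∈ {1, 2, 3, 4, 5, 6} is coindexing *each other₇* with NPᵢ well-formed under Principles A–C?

{3}

*each other* is an anaphor, so Principle A applies: it must be bound in its binding domain.
Binding domain of *each other₇*: the embedded TP, whose subject is the dancers₃.
*the musicians₁* c-commands the anaphor but is outside its binding domain → cannot satisfy Principle A.
*the engineers₂* c-commands the anaphor but is outside its binding domain → cannot satisfy Principle A.
*the dancers₃* c-commands the anaphor within its binding domain → licit binder.
*the reviewers₄* does not c-command the anaphor → cannot bind it.
*the lawyers₅* does not c-command the anaphor → cannot bind it.
*the negotiators₆* does not c-command the anaphor → cannot bind it.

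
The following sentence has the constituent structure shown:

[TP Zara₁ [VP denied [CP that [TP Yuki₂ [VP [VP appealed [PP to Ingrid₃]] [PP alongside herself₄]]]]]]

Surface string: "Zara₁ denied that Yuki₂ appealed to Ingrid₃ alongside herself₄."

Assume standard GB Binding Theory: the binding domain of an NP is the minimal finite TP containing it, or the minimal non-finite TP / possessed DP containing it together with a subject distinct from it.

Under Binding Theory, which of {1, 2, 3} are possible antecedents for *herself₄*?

{2}

*herself* is an anaphor, so Principle A applies: it must be bound in its binding domain.
Binding domain of *herself₄*: the embedded TP, whose subject is Yuki₂.
*Zara₁* c-commands the anaphor but is outside its binding domain → cannot satisfy Principle A.
*Yuki₂* c-commands the anaphor within its binding domain → licit binder.
*Ingrid₃* does not c-command the anaphor → cannot bind it.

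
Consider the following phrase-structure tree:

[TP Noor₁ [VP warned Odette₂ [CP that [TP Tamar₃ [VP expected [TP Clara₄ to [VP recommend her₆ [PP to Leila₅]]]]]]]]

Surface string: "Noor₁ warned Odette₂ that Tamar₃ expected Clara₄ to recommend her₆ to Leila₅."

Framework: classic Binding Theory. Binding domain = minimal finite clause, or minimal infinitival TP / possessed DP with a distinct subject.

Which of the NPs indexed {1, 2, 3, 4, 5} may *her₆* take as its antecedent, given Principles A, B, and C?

{1, 2, 3}

*her* is a pronoun, so Principle B applies: it must be free in its binding domain.
Binding domain of *her₆*: the embedded TP, whose subject is Clara₄.
*Noor₁* c-commands the pronoun but from outside its binding domain, and is not c-commanded by it → coindexation permitted.
*Odette₂* c-commands the pronoun but from outside its binding domain, and is not c-commanded by it → coindexation permitted.
*Tamar₃* c-commands the pronoun but from outside its binding domain, and is not c-commanded by it → coindexation permitted.
*Clara₄* c-commands the pronoun within its binding domain → coindexation would violate Principle B.
*Leila₅*: the pronoun c-commands this R-expression → coindexation would violate Principle C on *Leila₅*.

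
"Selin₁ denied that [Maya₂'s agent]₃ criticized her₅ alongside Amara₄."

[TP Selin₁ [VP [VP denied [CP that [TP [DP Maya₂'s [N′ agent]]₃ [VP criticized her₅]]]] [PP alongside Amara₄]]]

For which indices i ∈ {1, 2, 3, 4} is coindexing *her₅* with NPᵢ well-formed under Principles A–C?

*her* is a pronoun, so Principle B applies: it must be free in its binding domain.
Binding domain of *her₅*: the embedded TP, whose subject is [Maya₂'s agent]₃.
*Selin₁* c-commands the pronoun but from outside its binding domain, and is not c-commanded by it → coindexation permitted.
*Maya₂* and the pronoun do not c-command one another → neither Principle B nor Principle C is at stake; coindexation permitted.
*[Maya₂'s agent]₃* c-commands the pronoun within its binding domain → coindexation would violate Principle B.
*Amara₄* and the pronoun do not c-command one another → neither Principle B nor Principle C is at stake; coindexation permitted.

{1, 2, 4}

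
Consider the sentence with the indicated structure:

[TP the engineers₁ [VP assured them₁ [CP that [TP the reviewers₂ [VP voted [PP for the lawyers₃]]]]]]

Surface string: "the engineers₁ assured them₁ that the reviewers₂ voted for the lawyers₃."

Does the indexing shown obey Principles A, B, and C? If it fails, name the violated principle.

The two coindexed NPs are *the engineers₁* and *them₁*.
*them₁* is a pronoun. Its binding domain is the matrix TP, whose subject is the engineers₁.
*the engineers₁* c-commands it within that domain and carries the same index.
The pronoun is locally bound → Principle B violation.

Principle B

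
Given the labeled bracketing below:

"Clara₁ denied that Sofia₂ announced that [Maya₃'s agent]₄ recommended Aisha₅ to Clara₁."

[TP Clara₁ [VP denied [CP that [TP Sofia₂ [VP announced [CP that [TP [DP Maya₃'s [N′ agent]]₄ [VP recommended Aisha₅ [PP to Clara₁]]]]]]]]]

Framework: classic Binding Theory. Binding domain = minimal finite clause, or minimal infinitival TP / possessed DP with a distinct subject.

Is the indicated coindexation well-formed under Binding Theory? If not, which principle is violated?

The two coindexed NPs are *Clara₁* (the lower occurrence) and *Clara₁* (the higher occurrence).
*Clara₁* (the lower occurrence) is an R-expression. Principle C requires it to be free everywhere.
*Clara₁* (the higher occurrence) c-commands it and carries the same index.
The R-expression is bound → Principle C violation.

Principle C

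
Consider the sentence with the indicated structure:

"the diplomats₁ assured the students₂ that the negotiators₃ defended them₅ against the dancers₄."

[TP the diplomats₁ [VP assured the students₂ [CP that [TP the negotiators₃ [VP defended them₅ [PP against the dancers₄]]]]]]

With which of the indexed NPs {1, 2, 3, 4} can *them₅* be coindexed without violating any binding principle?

{1, 2}

*them* is a pronoun, so Principle B applies: it must be free in its binding domain.
Binding domain of *them₅*: the embedded TP, whose subject is the negotiators₃.
*the diplomats₁* c-commands the pronoun but from outside its binding domain, and is not c-commanded by it → coindexation permitted.
*the students₂* c-commands the pronoun but from outside its binding domain, and is not c-commanded by it → coindexation permitted.
*the negotiators₃* c-commands the pronoun within its binding domain → coindexation would violate Principle B.
*the dancers₄*: the pronoun c-commands this R-expression → coindexation would violate Principle C on *the dancers₄*.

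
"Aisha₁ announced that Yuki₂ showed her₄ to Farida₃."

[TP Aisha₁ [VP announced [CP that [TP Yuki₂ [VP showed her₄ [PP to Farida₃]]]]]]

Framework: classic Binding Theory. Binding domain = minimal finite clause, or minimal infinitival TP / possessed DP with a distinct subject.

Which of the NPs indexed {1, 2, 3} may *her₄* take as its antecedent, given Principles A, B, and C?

*her* is a pronoun, so Principle B applies: it must be free in its binding domain.
Binding domain of *her₄*: the embedded TP, whose subject is Yuki₂.
*Aisha₁* c-commands the pronoun but from outside its binding domain, and is not c-commanded by it → coindexation permitted.
*Yuki₂* c-commands the pronoun within its binding domain → coindexation would violate Principle B.
*Farida₃*: the pronoun c-commands this R-expression → coindexation would violate Principle C on *Farida₃*.

{1}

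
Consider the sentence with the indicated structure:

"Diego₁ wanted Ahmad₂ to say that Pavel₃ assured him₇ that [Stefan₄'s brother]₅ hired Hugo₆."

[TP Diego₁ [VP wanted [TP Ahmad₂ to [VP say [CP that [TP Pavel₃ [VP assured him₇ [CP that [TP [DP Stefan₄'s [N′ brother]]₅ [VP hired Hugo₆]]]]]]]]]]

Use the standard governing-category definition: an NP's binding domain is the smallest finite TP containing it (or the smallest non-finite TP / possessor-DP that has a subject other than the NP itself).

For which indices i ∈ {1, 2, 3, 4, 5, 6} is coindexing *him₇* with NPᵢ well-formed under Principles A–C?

*him* is a pronoun, so Principle B applies: it must be free in its binding domain.
Binding domain of *him₇*: the embedded TP, whose subject is Pavel₃.
*Diego₁* c-commands the pronoun but from outside its binding domain, and is not c-commanded by it → coindexation permitted.
*Ahmad₂* c-commands the pronoun but from outside its binding domain, and is not c-commanded by it → coindexation permitted.
*Pavel₃* c-commands the pronoun within its binding domain → coindexation would violate Principle B.
*Stefan₄*: the pronoun c-commands this R-expression → coindexation would violate Principle C on *Stefan₄*.
*[Stefan₄'s brother]₅*: the pronoun c-commands this R-expression → coindexation would violate Principle C on *[Stefan₄'s brother]₅*.
*Hugo₆*: the pronoun c-commands this R-expression → coindexation would violate Principle C on *Hugo₆*.

{1, 2}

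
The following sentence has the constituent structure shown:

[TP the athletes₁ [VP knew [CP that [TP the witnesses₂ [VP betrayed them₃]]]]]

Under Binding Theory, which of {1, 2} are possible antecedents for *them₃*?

{1}

*them* is a pronoun, so Principle B applies: it must be free in its binding domain.
Binding domain of *them₃*: the embedded TP, whose subject is the witnesses₂.
*the athletes₁* c-commands the pronoun but from outside its binding domain, and is not c-commanded by it → coindexation permitted.
*the witnesses₂* c-commands the pronoun within its binding domain → coindexation would violate Principle B.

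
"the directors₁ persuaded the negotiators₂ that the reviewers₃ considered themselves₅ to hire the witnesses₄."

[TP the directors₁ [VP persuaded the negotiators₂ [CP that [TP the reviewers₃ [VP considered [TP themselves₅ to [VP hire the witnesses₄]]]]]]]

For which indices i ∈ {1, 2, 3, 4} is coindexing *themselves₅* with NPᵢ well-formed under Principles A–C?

{3}

*themselves* is an anaphor, so Principle A applies: it must be bound in its binding domain.
Binding domain of *themselves₅*: the embedded TP, whose subject is the reviewers₃.
*the directors₁* c-commands the anaphor but is outside its binding domain → cannot satisfy Principle A.
*the negotiators₂* c-commands the anaphor but is outside its binding domain → cannot satisfy Principle A.
*the reviewers₃* c-commands the anaphor within its binding domain → licit binder.
*the witnesses₄* does not c-command the anaphor → cannot bind it.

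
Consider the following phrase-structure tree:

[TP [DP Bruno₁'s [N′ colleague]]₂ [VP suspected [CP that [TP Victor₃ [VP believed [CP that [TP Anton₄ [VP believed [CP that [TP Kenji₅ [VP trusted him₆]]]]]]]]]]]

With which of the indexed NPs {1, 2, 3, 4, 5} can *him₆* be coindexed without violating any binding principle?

{1, 2, 3, 4}

*him* is a pronoun, so Principle B applies: it must be free in its binding domain.
Binding domain of *him₆*: the embedded TP, whose subject is Kenji₅.
*Bruno₁* and the pronoun do not c-command one another → neither Principle B nor Principle C is at stake; coindexation permitted.
*[Bruno₁'s colleague]₂* c-commands the pronoun but from outside its binding domain, and is not c-commanded by it → coindexation permitted.
*Victor₃* c-commands the pronoun but from outside its binding domain, and is not c-commanded by it → coindexation permitted.
*Anton₄* c-commands the pronoun but from outside its binding domain, and is not c-commanded by it → coindexation permitted.
*Kenji₅* c-commands the pronoun within its binding domain → coindexation would violate Principle B.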